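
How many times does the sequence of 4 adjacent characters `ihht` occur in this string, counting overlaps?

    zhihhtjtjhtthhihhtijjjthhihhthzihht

Sliding a length-4 window over the 35 characters (32 positions):
  position 3–6: ihht
  position 15–18: ihht
  position 26–29: ihht
  position 32–35: ihht

4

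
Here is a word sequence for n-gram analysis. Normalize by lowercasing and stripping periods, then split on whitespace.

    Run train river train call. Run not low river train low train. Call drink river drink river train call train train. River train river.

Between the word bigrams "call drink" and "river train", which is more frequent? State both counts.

"call drink": 1 occurrence
"river train": 4 occurrences

"river train" (4 vs 1)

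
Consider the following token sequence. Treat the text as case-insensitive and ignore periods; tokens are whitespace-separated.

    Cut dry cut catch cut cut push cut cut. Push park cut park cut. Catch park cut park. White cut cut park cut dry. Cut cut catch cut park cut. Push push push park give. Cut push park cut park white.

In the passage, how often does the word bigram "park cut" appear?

Scanning the 40 overlapping bigram windows for "park cut":
  position 11–12: park cut
  position 13–14: park cut
  position 16–17: park cut
  position 22–23: park cut
  position 29–30: park cut
  position 38–39: park cut

6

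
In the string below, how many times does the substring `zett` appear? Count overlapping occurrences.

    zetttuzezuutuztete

1

Sliding a length-4 window over the 18 characters (15 positions):
  position 1–4: zett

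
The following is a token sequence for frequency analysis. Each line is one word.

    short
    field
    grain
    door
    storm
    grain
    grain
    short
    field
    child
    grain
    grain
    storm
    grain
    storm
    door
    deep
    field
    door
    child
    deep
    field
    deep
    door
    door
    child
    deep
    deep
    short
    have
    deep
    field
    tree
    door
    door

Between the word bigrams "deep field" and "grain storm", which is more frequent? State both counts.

"deep field" (3 vs 2)

"deep field": 3 occurrences
"grain storm": 2 occurrences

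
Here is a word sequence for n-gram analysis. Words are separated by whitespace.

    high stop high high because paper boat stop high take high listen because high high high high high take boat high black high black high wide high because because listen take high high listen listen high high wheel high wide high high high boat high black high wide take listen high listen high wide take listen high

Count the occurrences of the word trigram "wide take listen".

2

Scanning the 55 overlapping trigram windows for "wide take listen":
  position 48–50: wide take listen
  position 54–56: wide take listen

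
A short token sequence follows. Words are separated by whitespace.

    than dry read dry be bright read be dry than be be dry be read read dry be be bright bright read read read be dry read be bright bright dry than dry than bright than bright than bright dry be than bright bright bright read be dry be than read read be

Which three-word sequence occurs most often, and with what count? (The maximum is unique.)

"read be dry", 3 times

Trigram frequencies (highest first):
  read be dry: 3
  read dry be: 2
  bright read be: 2
  be dry be: 2
  be bright bright: 2
  bright bright read: 2
  … (34 more, each ≤ 2)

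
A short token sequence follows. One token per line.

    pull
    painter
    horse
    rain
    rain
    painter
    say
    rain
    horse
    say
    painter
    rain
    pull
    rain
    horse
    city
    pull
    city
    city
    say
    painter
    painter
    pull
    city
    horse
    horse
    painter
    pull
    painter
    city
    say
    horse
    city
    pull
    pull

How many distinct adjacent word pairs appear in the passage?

26

35 tokens → 34 bigram windows in total.
Repeated bigrams (each contributes count−1 duplicates):
  city pull: 2
  city say: 2
  horse city: 2
  painter pull: 2
  pull city: 2
  pull painter: 2
  rain horse: 2
  say painter: 2
8 duplicate windows → 34 − 8 = 26 distinct.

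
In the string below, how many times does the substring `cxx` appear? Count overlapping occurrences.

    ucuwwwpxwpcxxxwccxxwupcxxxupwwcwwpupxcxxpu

4

Sliding a length-3 window over the 42 characters (40 positions):
  position 11–13: cxx
  position 17–19: cxx
  position 23–25: cxx
  position 38–40: cxx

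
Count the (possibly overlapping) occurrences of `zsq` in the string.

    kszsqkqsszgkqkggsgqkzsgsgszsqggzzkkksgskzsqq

Sliding a length-3 window over the 44 characters (42 positions):
  position 3–5: zsq
  position 27–29: zsq
  position 41–43: zsq

3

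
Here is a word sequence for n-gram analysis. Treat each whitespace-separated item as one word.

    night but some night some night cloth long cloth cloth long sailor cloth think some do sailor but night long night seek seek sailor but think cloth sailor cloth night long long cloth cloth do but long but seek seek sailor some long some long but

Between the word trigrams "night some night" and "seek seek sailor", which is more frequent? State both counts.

"seek seek sailor" (2 vs 1)

"night some night": 1 occurrence
"seek seek sailor": 2 occurrences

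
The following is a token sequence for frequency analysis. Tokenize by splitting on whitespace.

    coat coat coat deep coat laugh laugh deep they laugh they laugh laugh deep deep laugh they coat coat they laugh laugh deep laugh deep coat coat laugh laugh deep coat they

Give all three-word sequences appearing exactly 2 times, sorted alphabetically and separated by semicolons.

coat laugh laugh; laugh deep coat; they laugh laugh

Trigram counts meeting the condition (exactly 2 times):
  coat laugh laugh: 2
  laugh deep coat: 2
  they laugh laugh: 2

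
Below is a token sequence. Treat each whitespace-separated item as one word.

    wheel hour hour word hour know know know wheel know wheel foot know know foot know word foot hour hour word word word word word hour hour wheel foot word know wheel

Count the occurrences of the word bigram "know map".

0

Scanning the 31 overlapping bigram windows for "know map":
  (none found)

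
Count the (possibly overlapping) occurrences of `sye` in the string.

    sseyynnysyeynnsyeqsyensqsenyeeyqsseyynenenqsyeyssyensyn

5

Sliding a length-3 window over the 55 characters (53 positions):
  position 9–11: sye
  position 15–17: sye
  position 19–21: sye
  position 44–46: sye
  position 49–51: sye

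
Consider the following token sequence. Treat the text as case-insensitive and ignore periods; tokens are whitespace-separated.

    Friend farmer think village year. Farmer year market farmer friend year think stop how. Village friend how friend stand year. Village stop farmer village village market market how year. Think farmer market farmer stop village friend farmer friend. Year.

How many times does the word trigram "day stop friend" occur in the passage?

Scanning the 37 overlapping trigram windows for "day stop friend":
  (none found)

0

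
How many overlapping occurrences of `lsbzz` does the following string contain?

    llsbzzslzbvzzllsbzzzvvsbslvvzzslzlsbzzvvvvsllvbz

3

Sliding a length-5 window over the 48 characters (44 positions):
  position 2–6: lsbzz
  position 15–19: lsbzz
  position 34–38: lsbzz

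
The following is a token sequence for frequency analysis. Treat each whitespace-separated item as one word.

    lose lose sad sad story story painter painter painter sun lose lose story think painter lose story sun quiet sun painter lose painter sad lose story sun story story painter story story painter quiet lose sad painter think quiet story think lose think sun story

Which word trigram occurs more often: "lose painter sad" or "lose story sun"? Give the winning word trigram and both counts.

"lose painter sad": 1 occurrence
"lose story sun": 2 occurrences

"lose story sun" (2 vs 1)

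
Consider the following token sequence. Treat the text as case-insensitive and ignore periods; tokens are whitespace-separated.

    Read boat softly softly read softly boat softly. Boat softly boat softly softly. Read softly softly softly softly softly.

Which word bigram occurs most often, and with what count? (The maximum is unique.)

"softly softly", 6 times

Bigram frequencies (highest first):
  softly softly: 6
  boat softly: 4
  softly boat: 3
  softly read: 2
  read softly: 2
  read boat: 1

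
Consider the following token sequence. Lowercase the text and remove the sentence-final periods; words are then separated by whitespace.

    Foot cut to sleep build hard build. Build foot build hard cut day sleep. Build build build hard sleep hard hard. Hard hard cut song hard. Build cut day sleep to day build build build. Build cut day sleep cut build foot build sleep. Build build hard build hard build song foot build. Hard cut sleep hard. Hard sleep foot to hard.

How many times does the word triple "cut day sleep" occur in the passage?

3

Scanning the 60 overlapping trigram windows for "cut day sleep":
  position 12–14: cut day sleep
  position 28–30: cut day sleep
  position 37–39: cut day sleep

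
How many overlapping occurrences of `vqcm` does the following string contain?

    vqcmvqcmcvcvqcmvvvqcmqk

Sliding a length-4 window over the 23 characters (20 positions):
  position 1–4: vqcm
  position 5–8: vqcm
  position 12–15: vqcm
  position 18–21: vqcm

4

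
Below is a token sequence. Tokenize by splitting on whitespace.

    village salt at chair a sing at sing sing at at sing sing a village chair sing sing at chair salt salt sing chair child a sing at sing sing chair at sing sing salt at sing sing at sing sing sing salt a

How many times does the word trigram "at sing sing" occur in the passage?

6

Scanning the 42 overlapping trigram windows for "at sing sing":
  position 7–9: at sing sing
  position 11–13: at sing sing
  position 28–30: at sing sing
  position 32–34: at sing sing
  position 36–38: at sing sing
  position 39–41: at sing sing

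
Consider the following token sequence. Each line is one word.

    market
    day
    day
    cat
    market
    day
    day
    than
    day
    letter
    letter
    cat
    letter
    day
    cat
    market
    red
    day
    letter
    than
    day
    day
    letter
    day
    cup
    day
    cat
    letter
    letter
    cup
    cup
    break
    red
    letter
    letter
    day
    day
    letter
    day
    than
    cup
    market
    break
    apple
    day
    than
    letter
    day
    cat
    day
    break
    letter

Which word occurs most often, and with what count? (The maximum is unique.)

"day", 17 times

Unigram frequencies (highest first):
  day: 17
  letter: 12
  cat: 5
  market: 4
  than: 4
  cup: 4
  … (3 more, each ≤ 3)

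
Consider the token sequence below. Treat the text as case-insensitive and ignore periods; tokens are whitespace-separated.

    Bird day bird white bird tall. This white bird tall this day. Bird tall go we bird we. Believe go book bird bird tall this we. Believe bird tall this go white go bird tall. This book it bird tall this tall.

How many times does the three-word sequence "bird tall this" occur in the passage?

Scanning the 40 overlapping trigram windows for "bird tall this":
  position 5–7: bird tall this
  position 9–11: bird tall this
  position 23–25: bird tall this
  position 28–30: bird tall this
  position 34–36: bird tall this
  position 39–41: bird tall this

6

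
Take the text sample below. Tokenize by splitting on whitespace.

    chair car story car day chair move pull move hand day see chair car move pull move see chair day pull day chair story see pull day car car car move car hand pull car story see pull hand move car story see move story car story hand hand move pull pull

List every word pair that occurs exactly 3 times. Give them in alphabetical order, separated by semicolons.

Bigram counts meeting the condition (exactly 3 times):
  move pull: 3
  story see: 3

move pull; story see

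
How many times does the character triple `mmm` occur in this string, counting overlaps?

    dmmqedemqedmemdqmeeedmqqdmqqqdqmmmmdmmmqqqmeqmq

3

Sliding a length-3 window over the 47 characters (45 positions):
  position 32–34: mmm
  position 33–35: mmm
  position 37–39: mmm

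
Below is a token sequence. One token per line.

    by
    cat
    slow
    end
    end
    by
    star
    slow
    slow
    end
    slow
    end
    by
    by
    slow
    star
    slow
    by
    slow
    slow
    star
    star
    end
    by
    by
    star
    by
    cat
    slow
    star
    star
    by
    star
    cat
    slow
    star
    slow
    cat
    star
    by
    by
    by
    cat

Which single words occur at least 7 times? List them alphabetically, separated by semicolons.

by; slow; star

Unigram counts meeting the condition (at least 7 times):
  by: 12
  slow: 11
  star: 10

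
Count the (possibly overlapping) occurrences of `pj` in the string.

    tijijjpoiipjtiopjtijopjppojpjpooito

4

Sliding a length-2 window over the 35 characters (34 positions):
  position 11–12: pj
  position 16–17: pj
  position 22–23: pj
  position 28–29: pj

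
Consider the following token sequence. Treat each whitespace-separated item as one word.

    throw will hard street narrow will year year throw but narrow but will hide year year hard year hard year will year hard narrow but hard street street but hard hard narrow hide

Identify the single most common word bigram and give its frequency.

Bigram frequencies (highest first):
  year hard: 3
  hard street: 2
  will year: 2
  year year: 2
  narrow but: 2
  hard year: 2
  … (17 more, each ≤ 2)

"year hard", 3 times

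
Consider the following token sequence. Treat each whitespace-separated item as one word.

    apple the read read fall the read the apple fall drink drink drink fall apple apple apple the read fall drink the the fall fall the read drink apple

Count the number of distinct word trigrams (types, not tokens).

25

29 tokens → 27 trigram windows in total.
Repeated trigrams (each contributes count−1 duplicates):
  apple the read: 2
  fall the read: 2
2 duplicate windows → 27 − 2 = 25 distinct.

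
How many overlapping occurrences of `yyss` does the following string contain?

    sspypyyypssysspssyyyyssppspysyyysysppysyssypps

Sliding a length-4 window over the 46 characters (43 positions):
  position 20–23: yyss

1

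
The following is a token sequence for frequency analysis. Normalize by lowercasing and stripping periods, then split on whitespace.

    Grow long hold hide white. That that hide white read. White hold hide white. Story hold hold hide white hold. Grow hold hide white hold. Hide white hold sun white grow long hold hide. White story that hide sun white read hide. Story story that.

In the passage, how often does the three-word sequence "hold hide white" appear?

6

Scanning the 43 overlapping trigram windows for "hold hide white":
  position 3–5: hold hide white
  position 12–14: hold hide white
  position 17–19: hold hide white
  position 22–24: hold hide white
  position 25–27: hold hide white
  position 33–35: hold hide white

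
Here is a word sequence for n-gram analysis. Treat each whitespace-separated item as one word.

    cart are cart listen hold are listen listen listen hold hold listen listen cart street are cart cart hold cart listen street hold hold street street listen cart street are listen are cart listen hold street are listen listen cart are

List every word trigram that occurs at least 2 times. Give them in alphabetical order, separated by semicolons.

Trigram counts meeting the condition (at least 2 times):
  are cart listen: 2
  are listen listen: 2
  cart listen hold: 2
  cart street are: 2
  listen cart street: 2
  listen listen cart: 2
  street are listen: 2

are cart listen; are listen listen; cart listen hold; cart street are; listen cart street; listen listen cart; street are listen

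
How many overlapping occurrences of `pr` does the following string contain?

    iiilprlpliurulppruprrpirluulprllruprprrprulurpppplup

Sliding a length-2 window over the 52 characters (51 positions):
  position 5–6: pr
  position 16–17: pr
  position 19–20: pr
  position 29–30: pr
  position 35–36: pr
  position 37–38: pr
  position 40–41: pr

7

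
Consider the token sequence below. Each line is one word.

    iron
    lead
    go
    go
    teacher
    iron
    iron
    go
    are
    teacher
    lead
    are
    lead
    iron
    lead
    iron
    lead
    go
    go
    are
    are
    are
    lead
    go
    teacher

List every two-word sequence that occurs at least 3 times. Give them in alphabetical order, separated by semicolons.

iron lead; lead go

Bigram counts meeting the condition (at least 3 times):
  iron lead: 3
  lead go: 3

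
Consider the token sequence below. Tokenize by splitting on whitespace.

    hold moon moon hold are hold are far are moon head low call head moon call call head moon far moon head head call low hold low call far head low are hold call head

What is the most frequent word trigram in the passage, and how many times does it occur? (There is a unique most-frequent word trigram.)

"call head moon", 2 times

Trigram frequencies (highest first):
  call head moon: 2
  hold moon moon: 1
  moon moon hold: 1
  moon hold are: 1
  hold are hold: 1
  are hold are: 1
  … (26 more, each ≤ 1)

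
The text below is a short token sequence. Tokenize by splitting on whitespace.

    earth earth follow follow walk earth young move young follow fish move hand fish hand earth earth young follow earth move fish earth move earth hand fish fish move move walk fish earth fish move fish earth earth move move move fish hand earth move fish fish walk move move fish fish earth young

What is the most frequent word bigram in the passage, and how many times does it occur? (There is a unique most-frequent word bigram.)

"move fish", 5 times

Bigram frequencies (highest first):
  move fish: 5
  earth move: 4
  fish earth: 4
  move move: 4
  earth earth: 3
  earth young: 3
  … (22 more, each ≤ 3)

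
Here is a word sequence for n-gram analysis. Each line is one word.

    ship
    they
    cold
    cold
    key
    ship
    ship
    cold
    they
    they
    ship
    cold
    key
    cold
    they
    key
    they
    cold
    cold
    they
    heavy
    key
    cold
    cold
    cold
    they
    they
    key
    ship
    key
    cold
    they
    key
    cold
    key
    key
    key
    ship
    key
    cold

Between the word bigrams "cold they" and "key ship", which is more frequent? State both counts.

"cold they" (5 vs 3)

"cold they": 5 occurrences
"key ship": 3 occurrences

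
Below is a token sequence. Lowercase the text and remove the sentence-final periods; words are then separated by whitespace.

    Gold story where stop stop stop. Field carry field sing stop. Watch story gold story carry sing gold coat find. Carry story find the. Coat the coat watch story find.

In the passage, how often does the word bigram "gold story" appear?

Scanning the 29 overlapping bigram windows for "gold story":
  position 1–2: gold story
  position 14–15: gold story

2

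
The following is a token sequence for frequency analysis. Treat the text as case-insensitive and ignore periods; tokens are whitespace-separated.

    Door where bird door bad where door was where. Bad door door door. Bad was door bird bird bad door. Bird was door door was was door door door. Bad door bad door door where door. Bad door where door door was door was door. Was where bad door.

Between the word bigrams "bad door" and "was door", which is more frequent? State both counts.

"bad door" (6 vs 5)

"bad door": 6 occurrences
"was door": 5 occurrences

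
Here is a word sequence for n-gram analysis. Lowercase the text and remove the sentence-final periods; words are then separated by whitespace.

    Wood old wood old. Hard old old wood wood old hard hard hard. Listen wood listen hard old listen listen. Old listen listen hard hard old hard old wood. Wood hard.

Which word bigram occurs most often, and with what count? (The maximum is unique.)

"hard old", 4 times

Bigram frequencies (highest first):
  hard old: 4
  wood old: 3
  old wood: 3
  old hard: 3
  hard hard: 3
  wood wood: 2
  … (9 more, each ≤ 2)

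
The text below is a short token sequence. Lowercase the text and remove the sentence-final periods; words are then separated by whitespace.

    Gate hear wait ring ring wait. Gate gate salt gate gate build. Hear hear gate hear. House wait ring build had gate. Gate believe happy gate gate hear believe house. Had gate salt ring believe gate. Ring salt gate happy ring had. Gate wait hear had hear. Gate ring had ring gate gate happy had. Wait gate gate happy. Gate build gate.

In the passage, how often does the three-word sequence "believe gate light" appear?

0

Scanning the 60 overlapping trigram windows for "believe gate light":
  (none found)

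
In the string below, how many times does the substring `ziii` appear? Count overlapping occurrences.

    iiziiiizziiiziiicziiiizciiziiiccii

Sliding a length-4 window over the 34 characters (31 positions):
  position 3–6: ziii
  position 9–12: ziii
  position 13–16: ziii
  position 18–21: ziii
  position 27–30: ziii

5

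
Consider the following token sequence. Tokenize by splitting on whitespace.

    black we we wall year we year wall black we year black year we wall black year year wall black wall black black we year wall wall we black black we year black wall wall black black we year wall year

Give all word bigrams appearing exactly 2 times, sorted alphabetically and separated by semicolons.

black wall; black year; wall wall; wall year; we wall; year black; year we

Bigram counts meeting the condition (exactly 2 times):
  black wall: 2
  black year: 2
  wall wall: 2
  wall year: 2
  we wall: 2
  year black: 2
  year we: 2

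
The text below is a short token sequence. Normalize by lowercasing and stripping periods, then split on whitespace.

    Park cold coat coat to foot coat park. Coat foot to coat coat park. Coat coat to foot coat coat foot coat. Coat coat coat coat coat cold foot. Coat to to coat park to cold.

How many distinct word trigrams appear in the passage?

36 tokens → 34 trigram windows in total.
Repeated trigrams (each contributes count−1 duplicates):
  coat coat coat: 4
  coat coat to: 2
  coat park coat: 2
  coat to foot: 2
  foot coat coat: 2
  to foot coat: 2
8 duplicate windows → 34 − 8 = 26 distinct.

26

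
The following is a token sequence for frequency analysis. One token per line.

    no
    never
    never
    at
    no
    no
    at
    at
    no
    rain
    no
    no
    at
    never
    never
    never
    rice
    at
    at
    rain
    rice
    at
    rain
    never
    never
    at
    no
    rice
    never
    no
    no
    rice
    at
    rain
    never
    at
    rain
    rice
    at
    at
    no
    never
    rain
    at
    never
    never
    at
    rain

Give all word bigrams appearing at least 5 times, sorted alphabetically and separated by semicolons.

Bigram counts meeting the condition (at least 5 times):
  at rain: 5
  never never: 5

at rain; never never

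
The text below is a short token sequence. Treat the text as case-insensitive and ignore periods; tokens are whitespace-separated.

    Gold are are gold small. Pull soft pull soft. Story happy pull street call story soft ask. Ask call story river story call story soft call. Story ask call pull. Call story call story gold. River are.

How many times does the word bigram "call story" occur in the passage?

6

Scanning the 36 overlapping bigram windows for "call story":
  position 14–15: call story
  position 19–20: call story
  position 23–24: call story
  position 26–27: call story
  position 31–32: call story
  position 33–34: call story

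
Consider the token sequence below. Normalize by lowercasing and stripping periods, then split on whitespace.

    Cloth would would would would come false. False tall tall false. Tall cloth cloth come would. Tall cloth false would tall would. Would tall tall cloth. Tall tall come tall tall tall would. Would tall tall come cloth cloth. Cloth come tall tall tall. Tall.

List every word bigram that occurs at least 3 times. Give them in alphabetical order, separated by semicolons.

Bigram counts meeting the condition (at least 3 times):
  cloth cloth: 3
  tall cloth: 3
  tall tall: 9
  would tall: 4
  would would: 5

cloth cloth; tall cloth; tall tall; would tall; would would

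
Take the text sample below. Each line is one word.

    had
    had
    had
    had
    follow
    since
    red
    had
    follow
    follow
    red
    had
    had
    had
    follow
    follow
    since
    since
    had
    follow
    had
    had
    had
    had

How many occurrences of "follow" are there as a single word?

Scanning the 24 tokens for "follow":
  position 5: follow
  position 9: follow
  position 10: follow
  position 15: follow
  position 16: follow
  position 20: follow

6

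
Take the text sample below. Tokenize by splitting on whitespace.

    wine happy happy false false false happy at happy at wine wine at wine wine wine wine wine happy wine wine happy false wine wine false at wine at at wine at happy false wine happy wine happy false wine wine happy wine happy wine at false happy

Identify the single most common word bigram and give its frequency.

Bigram frequencies (highest first):
  wine wine: 8
  wine happy: 7
  happy false: 4
  at wine: 4
  wine at: 4
  happy wine: 4
  … (10 more, each ≤ 3)

"wine wine", 8 times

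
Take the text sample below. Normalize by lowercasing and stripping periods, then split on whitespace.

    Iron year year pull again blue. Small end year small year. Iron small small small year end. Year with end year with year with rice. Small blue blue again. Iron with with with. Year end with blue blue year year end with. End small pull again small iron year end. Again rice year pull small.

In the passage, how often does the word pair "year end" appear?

4

Scanning the 54 overlapping bigram windows for "year end":
  position 16–17: year end
  position 34–35: year end
  position 40–41: year end
  position 49–50: year end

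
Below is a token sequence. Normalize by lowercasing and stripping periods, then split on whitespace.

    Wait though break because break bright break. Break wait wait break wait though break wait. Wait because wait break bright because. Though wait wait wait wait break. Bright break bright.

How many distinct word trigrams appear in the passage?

30 tokens → 28 trigram windows in total.
Repeated trigrams (each contributes count−1 duplicates):
  break bright break: 2
  break wait wait: 2
  wait break bright: 2
  wait though break: 2
  wait wait break: 2
  wait wait wait: 2
6 duplicate windows → 28 − 6 = 22 distinct.

22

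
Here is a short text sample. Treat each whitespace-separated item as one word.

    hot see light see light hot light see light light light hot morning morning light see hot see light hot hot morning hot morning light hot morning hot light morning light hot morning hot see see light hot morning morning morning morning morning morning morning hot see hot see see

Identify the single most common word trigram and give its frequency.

Trigram frequencies (highest first):
  morning morning morning: 5
  light hot morning: 4
  see light hot: 3
  hot morning hot: 3
  hot see light: 2
  light see light: 2
  … (24 more, each ≤ 2)

"morning morning morning", 5 times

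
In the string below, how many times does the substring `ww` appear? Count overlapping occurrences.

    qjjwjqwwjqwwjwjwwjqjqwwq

Sliding a length-2 window over the 24 characters (23 positions):
  position 7–8: ww
  position 11–12: ww
  position 16–17: ww
  position 22–23: ww

4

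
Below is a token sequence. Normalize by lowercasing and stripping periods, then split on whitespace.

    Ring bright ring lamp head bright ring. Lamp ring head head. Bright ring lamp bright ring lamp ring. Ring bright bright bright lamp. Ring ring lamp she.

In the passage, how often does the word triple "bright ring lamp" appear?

4

Scanning the 25 overlapping trigram windows for "bright ring lamp":
  position 2–4: bright ring lamp
  position 6–8: bright ring lamp
  position 12–14: bright ring lamp
  position 15–17: bright ring lamp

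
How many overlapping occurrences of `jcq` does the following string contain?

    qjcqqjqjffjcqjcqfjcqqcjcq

5

Sliding a length-3 window over the 25 characters (23 positions):
  position 2–4: jcq
  position 11–13: jcq
  position 14–16: jcq
  position 18–20: jcq
  position 23–25: jcq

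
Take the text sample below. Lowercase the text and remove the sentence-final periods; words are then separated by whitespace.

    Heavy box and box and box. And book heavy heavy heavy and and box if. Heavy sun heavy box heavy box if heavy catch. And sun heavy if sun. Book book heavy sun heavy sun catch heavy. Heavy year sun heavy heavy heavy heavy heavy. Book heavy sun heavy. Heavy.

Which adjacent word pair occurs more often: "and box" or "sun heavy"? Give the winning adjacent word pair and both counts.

"sun heavy" (5 vs 3)

"and box": 3 occurrences
"sun heavy": 5 occurrences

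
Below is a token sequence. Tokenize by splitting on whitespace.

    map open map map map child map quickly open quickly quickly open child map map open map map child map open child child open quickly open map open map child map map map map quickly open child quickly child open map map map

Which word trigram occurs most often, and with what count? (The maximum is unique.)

Trigram frequencies (highest first):
  map map map: 4
  map open map: 3
  open map map: 3
  map child map: 3
  map map child: 2
  map quickly open: 2
  … (22 more, each ≤ 2)

"map map map", 4 times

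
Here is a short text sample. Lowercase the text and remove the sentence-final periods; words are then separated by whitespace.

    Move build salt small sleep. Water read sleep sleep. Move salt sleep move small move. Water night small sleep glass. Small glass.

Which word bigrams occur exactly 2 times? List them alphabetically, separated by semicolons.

sleep move; small sleep

Bigram counts meeting the condition (exactly 2 times):
  sleep move: 2
  small sleep: 2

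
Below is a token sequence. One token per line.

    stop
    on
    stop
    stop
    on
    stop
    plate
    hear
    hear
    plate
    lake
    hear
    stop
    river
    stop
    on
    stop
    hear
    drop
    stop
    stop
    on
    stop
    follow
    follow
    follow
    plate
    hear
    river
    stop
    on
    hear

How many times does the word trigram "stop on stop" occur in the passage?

Scanning the 30 overlapping trigram windows for "stop on stop":
  position 1–3: stop on stop
  position 4–6: stop on stop
  position 15–17: stop on stop
  position 21–23: stop on stop

4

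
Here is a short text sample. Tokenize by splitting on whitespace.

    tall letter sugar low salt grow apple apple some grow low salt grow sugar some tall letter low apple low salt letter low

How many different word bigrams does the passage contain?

17

23 tokens → 22 bigram windows in total.
Repeated bigrams (each contributes count−1 duplicates):
  low salt: 3
  letter low: 2
  salt grow: 2
  tall letter: 2
5 duplicate windows → 22 − 5 = 17 distinct.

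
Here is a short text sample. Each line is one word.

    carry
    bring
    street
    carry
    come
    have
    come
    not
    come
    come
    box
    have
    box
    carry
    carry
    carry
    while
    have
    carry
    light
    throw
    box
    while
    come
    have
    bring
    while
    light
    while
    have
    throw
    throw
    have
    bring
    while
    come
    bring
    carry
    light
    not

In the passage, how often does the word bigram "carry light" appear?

2

Scanning the 39 overlapping bigram windows for "carry light":
  position 19–20: carry light
  position 38–39: carry light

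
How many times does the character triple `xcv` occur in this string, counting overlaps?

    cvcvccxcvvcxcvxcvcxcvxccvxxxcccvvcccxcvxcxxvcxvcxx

Sliding a length-3 window over the 50 characters (48 positions):
  position 7–9: xcv
  position 12–14: xcv
  position 15–17: xcv
  position 19–21: xcv
  position 37–39: xcv

5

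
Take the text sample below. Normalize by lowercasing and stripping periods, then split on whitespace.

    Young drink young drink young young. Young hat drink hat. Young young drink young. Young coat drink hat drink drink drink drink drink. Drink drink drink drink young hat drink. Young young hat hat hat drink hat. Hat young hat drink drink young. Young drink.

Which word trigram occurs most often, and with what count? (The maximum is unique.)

Trigram frequencies (highest first):
  drink drink drink: 7
  drink young young: 4
  young drink young: 3
  young hat drink: 3
  young young hat: 2
  hat drink hat: 2
  … (19 more, each ≤ 2)

"drink drink drink", 7 times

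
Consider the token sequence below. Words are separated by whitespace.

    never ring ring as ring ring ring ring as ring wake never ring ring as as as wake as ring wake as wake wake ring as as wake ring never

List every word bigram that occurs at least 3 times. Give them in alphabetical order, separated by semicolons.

as as; as ring; as wake; ring as; ring ring

Bigram counts meeting the condition (at least 3 times):
  as as: 3
  as ring: 3
  as wake: 3
  ring as: 4
  ring ring: 5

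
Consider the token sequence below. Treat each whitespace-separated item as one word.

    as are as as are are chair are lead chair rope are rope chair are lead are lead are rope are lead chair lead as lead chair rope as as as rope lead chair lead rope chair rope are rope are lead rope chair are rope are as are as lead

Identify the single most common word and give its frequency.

Unigram frequencies (highest first):
  are: 14
  lead: 10
  rope: 10
  as: 9
  chair: 8

"are", 14 times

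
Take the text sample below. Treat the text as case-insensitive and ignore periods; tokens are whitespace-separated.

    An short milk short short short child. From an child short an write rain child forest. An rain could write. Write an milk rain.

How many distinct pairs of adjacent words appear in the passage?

22

24 tokens → 23 bigram windows in total.
Repeated bigrams (each contributes count−1 duplicates):
  short short: 2
1 duplicate windows → 23 − 1 = 22 distinct.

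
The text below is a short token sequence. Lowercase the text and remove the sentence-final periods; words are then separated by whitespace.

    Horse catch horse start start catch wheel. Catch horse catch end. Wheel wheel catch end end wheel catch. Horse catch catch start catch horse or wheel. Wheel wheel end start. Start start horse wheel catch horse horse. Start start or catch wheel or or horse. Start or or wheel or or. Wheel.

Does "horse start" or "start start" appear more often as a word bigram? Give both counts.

"horse start": 3 occurrences
"start start": 4 occurrences

"start start" (4 vs 3)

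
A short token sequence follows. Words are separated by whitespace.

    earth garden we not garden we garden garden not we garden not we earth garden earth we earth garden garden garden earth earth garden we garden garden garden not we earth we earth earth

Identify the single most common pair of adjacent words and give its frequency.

"garden garden", 5 times

Bigram frequencies (highest first):
  garden garden: 5
  earth garden: 4
  we earth: 4
  garden we: 3
  we garden: 3
  garden not: 3
  … (6 more, each ≤ 3)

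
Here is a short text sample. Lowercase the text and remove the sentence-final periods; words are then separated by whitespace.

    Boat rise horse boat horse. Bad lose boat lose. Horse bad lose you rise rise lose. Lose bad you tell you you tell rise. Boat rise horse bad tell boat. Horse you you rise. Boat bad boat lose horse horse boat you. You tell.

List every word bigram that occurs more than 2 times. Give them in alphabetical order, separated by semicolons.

horse bad; you tell; you you

Bigram counts meeting the condition (more than 2 times):
  horse bad: 3
  you tell: 3
  you you: 3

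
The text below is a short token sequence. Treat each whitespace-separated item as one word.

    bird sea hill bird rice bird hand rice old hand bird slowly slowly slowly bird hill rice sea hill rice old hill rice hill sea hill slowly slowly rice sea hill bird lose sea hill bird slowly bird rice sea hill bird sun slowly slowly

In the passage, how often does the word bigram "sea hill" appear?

6

Scanning the 44 overlapping bigram windows for "sea hill":
  position 2–3: sea hill
  position 18–19: sea hill
  position 25–26: sea hill
  position 30–31: sea hill
  position 34–35: sea hill
  position 40–41: sea hill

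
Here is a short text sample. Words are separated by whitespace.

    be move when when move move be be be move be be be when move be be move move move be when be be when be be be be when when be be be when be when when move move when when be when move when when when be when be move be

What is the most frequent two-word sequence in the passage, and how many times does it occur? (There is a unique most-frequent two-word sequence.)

"be be", 11 times

Bigram frequencies (highest first):
  be be: 11
  be when: 8
  when be: 7
  when when: 6
  move be: 5
  be move: 4
  … (3 more, each ≤ 4)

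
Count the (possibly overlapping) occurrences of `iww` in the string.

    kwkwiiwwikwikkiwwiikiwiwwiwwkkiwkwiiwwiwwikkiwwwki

Sliding a length-3 window over the 50 characters (48 positions):
  position 6–8: iww
  position 15–17: iww
  position 23–25: iww
  position 26–28: iww
  position 36–38: iww
  position 39–41: iww
  position 45–47: iww

7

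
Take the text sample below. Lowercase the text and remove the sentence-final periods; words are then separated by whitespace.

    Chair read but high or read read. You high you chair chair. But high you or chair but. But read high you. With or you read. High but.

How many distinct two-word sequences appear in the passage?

22

28 tokens → 27 bigram windows in total.
Repeated bigrams (each contributes count−1 duplicates):
  high you: 3
  but high: 2
  chair but: 2
  read high: 2
5 duplicate windows → 27 − 5 = 22 distinct.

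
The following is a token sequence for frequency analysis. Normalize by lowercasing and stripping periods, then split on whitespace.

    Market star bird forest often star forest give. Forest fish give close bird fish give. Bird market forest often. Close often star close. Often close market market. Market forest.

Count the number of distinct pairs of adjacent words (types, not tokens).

29 tokens → 28 bigram windows in total.
Repeated bigrams (each contributes count−1 duplicates):
  close often: 2
  fish give: 2
  forest often: 2
  market forest: 2
  market market: 2
  often close: 2
  often star: 2
7 duplicate windows → 28 − 7 = 21 distinct.

21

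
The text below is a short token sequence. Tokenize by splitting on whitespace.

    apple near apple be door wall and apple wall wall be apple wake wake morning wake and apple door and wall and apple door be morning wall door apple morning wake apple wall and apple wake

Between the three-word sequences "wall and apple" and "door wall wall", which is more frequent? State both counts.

"wall and apple" (3 vs 0)

"wall and apple": 3 occurrences
"door wall wall": 0 occurrences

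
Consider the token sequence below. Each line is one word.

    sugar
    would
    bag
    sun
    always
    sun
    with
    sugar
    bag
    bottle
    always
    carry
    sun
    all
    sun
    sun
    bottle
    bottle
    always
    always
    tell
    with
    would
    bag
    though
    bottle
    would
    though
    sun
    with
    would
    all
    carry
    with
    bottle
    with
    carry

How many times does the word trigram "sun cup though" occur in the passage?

Scanning the 35 overlapping trigram windows for "sun cup though":
  (none found)

0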